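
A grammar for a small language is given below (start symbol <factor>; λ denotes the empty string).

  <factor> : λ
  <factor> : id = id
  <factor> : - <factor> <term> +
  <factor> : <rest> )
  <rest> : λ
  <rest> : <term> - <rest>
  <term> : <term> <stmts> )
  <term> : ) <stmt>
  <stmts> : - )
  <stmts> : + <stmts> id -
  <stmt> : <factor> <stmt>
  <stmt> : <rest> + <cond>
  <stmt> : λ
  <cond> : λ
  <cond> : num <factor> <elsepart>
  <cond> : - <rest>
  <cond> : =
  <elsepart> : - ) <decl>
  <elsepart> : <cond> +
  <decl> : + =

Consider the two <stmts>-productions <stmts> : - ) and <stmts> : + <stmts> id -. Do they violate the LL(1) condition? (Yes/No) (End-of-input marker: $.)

FIRST(- )) = { - } and FIRST(+ <stmts> id -) = { + }.
The FIRST sets are disjoint and neither alternative is nullable — no conflict.

No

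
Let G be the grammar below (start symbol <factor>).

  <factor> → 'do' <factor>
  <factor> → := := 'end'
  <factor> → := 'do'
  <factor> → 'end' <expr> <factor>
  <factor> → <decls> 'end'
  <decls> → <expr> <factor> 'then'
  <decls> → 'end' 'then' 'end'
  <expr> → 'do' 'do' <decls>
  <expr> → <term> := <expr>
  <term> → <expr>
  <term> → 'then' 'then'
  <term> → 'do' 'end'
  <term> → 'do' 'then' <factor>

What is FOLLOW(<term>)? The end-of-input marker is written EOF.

{ := }

In <expr> → <term> := <expr>: add FIRST(:= <expr>) = { := }.
Union: FOLLOW(<term>) = { := }.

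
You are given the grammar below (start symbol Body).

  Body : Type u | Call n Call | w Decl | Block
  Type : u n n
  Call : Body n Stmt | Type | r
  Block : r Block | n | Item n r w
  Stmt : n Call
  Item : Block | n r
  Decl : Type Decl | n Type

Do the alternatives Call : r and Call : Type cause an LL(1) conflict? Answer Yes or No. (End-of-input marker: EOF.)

No

FIRST(r) = { r } and FIRST(Type) = { u }.
The FIRST sets are disjoint and neither alternative is nullable — no conflict.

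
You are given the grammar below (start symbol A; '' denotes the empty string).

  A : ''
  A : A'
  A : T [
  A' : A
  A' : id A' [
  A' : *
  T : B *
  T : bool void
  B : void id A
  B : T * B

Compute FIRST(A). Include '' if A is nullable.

{ *, bool, id, void, '' }

A : '' contributes ''.
From A : A': add FIRST(A') = { *, bool, id, void, '' } (including '' since A' is nullable).
From A : T [: add FIRST(T) = { bool, void }.
Union: FIRST(A) = { *, bool, id, void, '' }.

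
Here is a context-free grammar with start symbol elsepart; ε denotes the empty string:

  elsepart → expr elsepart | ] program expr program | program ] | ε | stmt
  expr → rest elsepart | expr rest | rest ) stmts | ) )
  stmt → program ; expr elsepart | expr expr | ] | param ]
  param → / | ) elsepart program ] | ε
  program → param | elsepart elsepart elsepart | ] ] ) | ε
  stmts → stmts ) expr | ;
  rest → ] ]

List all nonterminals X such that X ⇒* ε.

{ elsepart, param, program }

Directly nullable (have an ε-production): elsepart, param, program.
No other nonterminal has a production whose RHS symbols are all nullable.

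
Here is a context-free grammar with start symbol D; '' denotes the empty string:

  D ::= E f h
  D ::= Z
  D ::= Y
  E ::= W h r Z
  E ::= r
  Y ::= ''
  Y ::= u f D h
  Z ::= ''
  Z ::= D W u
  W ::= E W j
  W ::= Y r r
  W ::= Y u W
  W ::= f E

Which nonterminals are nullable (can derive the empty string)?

{ D, Y, Z }

Directly nullable (have an ''-production): Y, Z.
D ::= Z with every symbol nullable, so D is nullable.
No other nonterminal has a production whose RHS symbols are all nullable.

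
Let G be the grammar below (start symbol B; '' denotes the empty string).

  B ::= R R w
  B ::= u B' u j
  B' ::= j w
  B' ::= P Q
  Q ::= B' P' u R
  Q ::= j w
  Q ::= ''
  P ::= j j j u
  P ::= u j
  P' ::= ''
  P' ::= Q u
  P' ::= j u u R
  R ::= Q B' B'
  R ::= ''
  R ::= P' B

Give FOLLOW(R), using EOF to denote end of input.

In B ::= R R w: add FIRST(R w) = { j, u, w }.
In B ::= R R w: add FIRST(w) = { w }.
In Q ::= B' P' u R: R is at the end, add FOLLOW(Q) = { j, u, w }.
In P' ::= j u u R: R is at the end, add FOLLOW(P') = { j, u, w }.
Union: FOLLOW(R) = { j, u, w }.

{ j, u, w }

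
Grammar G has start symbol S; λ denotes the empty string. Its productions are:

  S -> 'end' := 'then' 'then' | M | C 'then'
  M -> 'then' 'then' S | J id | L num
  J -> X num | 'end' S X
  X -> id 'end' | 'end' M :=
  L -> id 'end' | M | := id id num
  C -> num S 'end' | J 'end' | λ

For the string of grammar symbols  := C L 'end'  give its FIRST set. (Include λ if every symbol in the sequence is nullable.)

{ := }

:= is a terminal; add {:=} and stop.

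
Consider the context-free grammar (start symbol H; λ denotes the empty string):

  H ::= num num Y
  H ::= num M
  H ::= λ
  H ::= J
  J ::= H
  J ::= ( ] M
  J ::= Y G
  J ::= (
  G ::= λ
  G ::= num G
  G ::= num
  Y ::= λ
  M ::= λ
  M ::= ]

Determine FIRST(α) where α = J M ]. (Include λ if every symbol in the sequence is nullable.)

Add FIRST(J)\{λ} = { (, num }; J is nullable, continue.
Add FIRST(M)\{λ} = { ] }; M is nullable, continue.
] is a terminal; add {]} and stop.

{ (, ], num }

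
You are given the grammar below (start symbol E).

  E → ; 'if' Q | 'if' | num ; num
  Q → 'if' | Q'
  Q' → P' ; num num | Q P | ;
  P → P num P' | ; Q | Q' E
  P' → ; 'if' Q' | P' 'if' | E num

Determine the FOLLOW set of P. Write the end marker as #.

In Q' → Q P: P is at the end, add FOLLOW(Q') = { #, 'if', ;, num }.
In P → P num P': add FIRST(num P') = { num }.
Union: FOLLOW(P) = { #, 'if', ;, num }.

{ #, 'if', ;, num }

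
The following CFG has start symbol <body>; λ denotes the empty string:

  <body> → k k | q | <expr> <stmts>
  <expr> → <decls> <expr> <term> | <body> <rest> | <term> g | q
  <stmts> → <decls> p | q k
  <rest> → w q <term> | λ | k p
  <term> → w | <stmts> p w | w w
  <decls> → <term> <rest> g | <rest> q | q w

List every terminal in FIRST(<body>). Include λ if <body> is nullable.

{ k, q, w }

<body> → k k contributes {k}.
<body> → q contributes {q}.
From <body> → <expr> <stmts>: add FIRST(<expr>) = { k, q, w }.
Union: FIRST(<body>) = { k, q, w }.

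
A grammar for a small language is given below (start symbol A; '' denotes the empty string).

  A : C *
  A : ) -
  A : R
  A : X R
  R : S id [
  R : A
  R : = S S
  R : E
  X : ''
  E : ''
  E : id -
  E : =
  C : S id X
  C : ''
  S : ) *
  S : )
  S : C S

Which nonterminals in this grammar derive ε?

Directly nullable (have an ''-production): X, E, C.
A : R with every symbol nullable, so A is nullable.
R : A with every symbol nullable, so R is nullable.
No other nonterminal has a production whose RHS symbols are all nullable.

{ A, C, E, R, X }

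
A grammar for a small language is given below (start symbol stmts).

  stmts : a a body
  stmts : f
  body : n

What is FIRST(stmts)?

{ a, f }

stmts : a a body contributes {a}.
stmts : f contributes {f}.
Union: FIRST(stmts) = { a, f }.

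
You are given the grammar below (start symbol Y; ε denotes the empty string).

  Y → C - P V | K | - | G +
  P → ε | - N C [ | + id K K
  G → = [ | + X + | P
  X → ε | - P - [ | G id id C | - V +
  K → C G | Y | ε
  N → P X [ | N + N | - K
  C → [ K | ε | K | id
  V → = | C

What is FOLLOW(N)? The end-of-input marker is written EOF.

In P → - N C [: add FIRST(C [) = { +, -, =, [, id }.
In N → N + N: add FIRST(+ N) = { + }.
In N → N + N: N is at the end, add FOLLOW(N) = { +, -, =, [, id }.
Union: FOLLOW(N) = { +, -, =, [, id }.

{ +, -, =, [, id }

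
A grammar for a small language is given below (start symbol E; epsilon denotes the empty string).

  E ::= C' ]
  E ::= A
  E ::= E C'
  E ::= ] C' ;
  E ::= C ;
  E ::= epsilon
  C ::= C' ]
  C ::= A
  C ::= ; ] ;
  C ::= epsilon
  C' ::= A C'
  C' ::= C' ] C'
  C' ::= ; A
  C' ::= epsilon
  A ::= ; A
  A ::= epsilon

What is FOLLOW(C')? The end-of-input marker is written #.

{ #, ;, ] }

In E ::= C' ]: add FIRST(]) = { ] }.
In E ::= E C': C' is at the end, add FOLLOW(E) = { #, ;, ] }.
In E ::= ] C' ;: add FIRST(;) = { ; }.
In C ::= C' ]: add FIRST(]) = { ] }.
In C' ::= A C': C' is at the end, add FOLLOW(C') = { #, ;, ] }.
In C' ::= C' ] C': add FIRST(] C') = { ] }.
In C' ::= C' ] C': C' is at the end, add FOLLOW(C') = { #, ;, ] }.
Union: FOLLOW(C') = { #, ;, ] }.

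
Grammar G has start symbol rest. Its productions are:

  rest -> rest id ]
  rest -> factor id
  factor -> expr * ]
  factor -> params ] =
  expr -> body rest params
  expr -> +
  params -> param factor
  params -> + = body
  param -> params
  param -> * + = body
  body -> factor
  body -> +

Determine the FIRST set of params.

From params -> param factor: add FIRST(param) = { *, + }.
params -> + = body contributes {+}.
Union: FIRST(params) = { *, + }.

{ *, + }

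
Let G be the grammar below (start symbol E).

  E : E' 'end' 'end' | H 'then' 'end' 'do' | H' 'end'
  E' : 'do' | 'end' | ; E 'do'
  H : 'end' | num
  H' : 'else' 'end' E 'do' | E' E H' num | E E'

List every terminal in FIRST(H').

{ 'do', 'else', 'end', ;, num }

H' : 'else' 'end' E 'do' contributes {'else'}.
From H' : E' E H' num: add FIRST(E') = { 'do', 'end', ; }.
From H' : E E': add FIRST(E) = { 'do', 'else', 'end', ;, num }.
Union: FIRST(H') = { 'do', 'else', 'end', ;, num }.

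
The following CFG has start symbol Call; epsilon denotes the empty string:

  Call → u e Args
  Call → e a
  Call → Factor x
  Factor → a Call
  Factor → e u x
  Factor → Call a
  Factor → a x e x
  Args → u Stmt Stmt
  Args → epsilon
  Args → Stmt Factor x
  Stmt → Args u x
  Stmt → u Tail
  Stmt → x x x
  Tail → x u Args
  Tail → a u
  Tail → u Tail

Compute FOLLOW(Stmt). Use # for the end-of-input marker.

In Args → u Stmt Stmt: add FIRST(Stmt) = { u, x }.
In Args → u Stmt Stmt: Stmt is at the end, add FOLLOW(Args) = { #, a, e, u, x }.
In Args → Stmt Factor x: add FIRST(Factor x) = { a, e, u }.
Union: FOLLOW(Stmt) = { #, a, e, u, x }.

{ #, a, e, u, x }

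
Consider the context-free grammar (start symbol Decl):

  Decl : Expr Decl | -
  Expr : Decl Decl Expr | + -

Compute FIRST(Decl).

From Decl : Expr Decl: add FIRST(Expr) = { +, - }.
Decl : - contributes {-}.
Union: FIRST(Decl) = { +, - }.

{ +, - }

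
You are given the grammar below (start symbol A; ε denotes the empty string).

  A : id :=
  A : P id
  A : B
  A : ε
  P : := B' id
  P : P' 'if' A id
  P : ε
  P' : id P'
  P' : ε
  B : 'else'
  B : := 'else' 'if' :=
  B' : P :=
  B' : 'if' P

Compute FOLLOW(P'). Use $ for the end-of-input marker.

In P : P' 'if' A id: add FIRST('if' A id) = { 'if' }.
In P' : id P': P' is at the end, add FOLLOW(P') = { 'if' }.
Union: FOLLOW(P') = { 'if' }.

{ 'if' }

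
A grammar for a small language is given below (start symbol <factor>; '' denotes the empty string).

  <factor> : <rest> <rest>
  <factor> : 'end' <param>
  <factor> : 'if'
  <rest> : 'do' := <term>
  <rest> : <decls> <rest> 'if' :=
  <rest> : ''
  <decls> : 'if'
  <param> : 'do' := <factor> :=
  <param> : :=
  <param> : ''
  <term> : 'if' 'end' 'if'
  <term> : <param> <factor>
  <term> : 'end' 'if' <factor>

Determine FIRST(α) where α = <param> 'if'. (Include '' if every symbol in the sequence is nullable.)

Add FIRST(<param>)\{''} = { 'do', := }; <param> is nullable, continue.
'if' is a terminal; add {'if'} and stop.

{ 'do', 'if', := }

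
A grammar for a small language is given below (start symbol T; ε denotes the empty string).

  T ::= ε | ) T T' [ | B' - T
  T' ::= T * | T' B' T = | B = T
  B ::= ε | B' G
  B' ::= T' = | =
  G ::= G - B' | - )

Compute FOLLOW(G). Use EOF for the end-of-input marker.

{ -, = }

In B ::= B' G: G is at the end, add FOLLOW(B) = { = }.
In G ::= G - B': add FIRST(- B') = { - }.
Union: FOLLOW(G) = { -, = }.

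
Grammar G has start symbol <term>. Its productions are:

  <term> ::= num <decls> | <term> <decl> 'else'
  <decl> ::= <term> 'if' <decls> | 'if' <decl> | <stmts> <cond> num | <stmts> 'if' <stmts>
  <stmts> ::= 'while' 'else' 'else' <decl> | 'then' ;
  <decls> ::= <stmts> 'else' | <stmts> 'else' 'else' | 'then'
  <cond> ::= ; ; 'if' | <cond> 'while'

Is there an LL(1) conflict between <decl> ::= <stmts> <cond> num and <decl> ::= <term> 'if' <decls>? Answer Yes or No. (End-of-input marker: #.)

No

FIRST(<stmts> <cond> num) = { 'then', 'while' } and FIRST(<term> 'if' <decls>) = { num }.
The FIRST sets are disjoint and neither alternative is nullable — no conflict.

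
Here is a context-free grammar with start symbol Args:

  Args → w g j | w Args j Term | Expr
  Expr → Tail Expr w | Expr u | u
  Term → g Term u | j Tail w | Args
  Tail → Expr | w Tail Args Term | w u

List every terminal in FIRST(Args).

{ u, w }

Args → w g j contributes {w}.
Args → w Args j Term contributes {w}.
From Args → Expr: add FIRST(Expr) = { u, w }.
Union: FIRST(Args) = { u, w }.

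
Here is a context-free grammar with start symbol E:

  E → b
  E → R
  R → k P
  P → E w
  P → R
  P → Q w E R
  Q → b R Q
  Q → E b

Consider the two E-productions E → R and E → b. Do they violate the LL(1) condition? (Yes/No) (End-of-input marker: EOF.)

No

FIRST(R) = { k } and FIRST(b) = { b }.
The FIRST sets are disjoint and neither alternative is nullable — no conflict.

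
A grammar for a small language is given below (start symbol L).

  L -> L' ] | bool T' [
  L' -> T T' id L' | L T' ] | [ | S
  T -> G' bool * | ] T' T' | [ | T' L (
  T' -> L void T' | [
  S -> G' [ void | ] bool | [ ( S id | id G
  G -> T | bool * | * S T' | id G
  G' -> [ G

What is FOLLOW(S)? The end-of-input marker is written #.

{ [, ], bool, id }

In L' -> S: S is at the end, add FOLLOW(L') = { ] }.
In S -> [ ( S id: add FIRST(id) = { id }.
In G -> * S T': add FIRST(T') = { [, ], bool, id }.
Union: FOLLOW(S) = { [, ], bool, id }.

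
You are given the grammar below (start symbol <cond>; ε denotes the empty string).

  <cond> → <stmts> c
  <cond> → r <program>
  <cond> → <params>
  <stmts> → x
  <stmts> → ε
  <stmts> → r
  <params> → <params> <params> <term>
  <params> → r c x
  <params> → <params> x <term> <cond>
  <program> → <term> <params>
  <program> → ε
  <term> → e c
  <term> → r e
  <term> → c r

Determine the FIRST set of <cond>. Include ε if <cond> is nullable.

From <cond> → <stmts> c: <stmts> nullable, take FIRST(<stmts>) ∪ {c} = { c, r, x }.
<cond> → r <program> contributes {r}.
From <cond> → <params>: add FIRST(<params>) = { r }.
Union: FIRST(<cond>) = { c, r, x }.

{ c, r, x }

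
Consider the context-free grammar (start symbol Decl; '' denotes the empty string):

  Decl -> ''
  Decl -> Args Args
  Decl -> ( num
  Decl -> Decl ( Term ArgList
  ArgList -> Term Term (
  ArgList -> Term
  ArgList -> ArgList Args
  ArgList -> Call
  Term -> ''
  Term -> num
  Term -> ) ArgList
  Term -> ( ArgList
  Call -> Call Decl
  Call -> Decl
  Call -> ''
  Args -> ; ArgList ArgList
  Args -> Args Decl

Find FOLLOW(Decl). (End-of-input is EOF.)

Decl is the start symbol, so EOF ∈ FOLLOW(Decl).
In Decl -> Decl ( Term ArgList: add FIRST(( Term ArgList) = { ( }.
In Call -> Call Decl: Decl is at the end, add FOLLOW(Call) = { EOF, (, ), ;, num }.
In Call -> Decl: Decl is at the end, add FOLLOW(Call) = { EOF, (, ), ;, num }.
In Args -> Args Decl: Decl is at the end, add FOLLOW(Args) = { EOF, (, ), ;, num }.
Union: FOLLOW(Decl) = { EOF, (, ), ;, num }.

{ EOF, (, ), ;, num }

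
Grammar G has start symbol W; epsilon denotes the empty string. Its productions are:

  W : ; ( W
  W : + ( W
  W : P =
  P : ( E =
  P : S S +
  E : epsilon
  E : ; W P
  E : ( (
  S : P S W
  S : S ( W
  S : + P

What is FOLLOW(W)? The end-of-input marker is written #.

W is the start symbol, so # ∈ FOLLOW(W).
In W : ; ( W: W is at the end, add FOLLOW(W) = { #, (, +, ; }.
In W : + ( W: W is at the end, add FOLLOW(W) = { #, (, +, ; }.
In E : ; W P: add FIRST(P) = { (, + }.
In S : P S W: W is at the end, add FOLLOW(S) = { (, +, ; }.
In S : S ( W: W is at the end, add FOLLOW(S) = { (, +, ; }.
Union: FOLLOW(W) = { #, (, +, ; }.

{ #, (, +, ; }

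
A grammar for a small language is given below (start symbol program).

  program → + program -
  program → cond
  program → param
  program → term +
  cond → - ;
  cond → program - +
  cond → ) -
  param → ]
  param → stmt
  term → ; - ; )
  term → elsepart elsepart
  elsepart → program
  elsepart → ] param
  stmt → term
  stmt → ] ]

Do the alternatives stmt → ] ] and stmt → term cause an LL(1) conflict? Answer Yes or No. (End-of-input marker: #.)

FIRST(] ]) = { ] } and FIRST(term) = { ), +, -, ;, ] }.
Both contain ], so the two alternatives are not disjoint — LL(1) conflict.

Yes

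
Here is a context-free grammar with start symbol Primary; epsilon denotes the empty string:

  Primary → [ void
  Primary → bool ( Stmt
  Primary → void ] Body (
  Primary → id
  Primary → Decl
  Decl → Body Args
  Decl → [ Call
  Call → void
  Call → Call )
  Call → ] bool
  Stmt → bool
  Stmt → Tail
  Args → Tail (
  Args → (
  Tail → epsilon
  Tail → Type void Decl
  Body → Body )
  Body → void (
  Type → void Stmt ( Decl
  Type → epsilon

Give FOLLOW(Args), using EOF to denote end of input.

{ EOF, (, void }

In Decl → Body Args: Args is at the end, add FOLLOW(Decl) = { EOF, (, void }.
Union: FOLLOW(Args) = { EOF, (, void }.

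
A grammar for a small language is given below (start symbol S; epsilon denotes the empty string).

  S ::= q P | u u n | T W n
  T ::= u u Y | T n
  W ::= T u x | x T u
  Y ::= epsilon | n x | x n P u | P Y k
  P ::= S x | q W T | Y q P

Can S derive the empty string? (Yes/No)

Nullable nonterminals: Y.
No production of S has an RHS whose symbols are all nullable, so S is not nullable.

No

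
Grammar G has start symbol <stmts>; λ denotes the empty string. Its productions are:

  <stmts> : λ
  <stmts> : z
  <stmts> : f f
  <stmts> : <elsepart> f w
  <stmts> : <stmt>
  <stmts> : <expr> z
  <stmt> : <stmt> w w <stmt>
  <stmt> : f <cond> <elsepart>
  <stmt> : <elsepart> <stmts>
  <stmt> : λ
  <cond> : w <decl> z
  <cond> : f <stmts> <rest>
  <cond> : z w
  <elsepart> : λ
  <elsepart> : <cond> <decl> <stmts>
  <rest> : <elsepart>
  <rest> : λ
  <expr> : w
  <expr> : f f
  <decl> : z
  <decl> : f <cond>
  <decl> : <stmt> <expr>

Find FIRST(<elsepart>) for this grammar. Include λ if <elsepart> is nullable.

{ f, w, z, λ }

<elsepart> : λ contributes λ.
From <elsepart> : <cond> <decl> <stmts>: add FIRST(<cond>) = { f, w, z }.
Union: FIRST(<elsepart>) = { f, w, z, λ }.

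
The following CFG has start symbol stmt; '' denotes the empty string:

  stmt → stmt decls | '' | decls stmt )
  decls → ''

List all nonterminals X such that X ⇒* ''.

Directly nullable (have an ''-production): stmt, decls.

{ decls, stmt }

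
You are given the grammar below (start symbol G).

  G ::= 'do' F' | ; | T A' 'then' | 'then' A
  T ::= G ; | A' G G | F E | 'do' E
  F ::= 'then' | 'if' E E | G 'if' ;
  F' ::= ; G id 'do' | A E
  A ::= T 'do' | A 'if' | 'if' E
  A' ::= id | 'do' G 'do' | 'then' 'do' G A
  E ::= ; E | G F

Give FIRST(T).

{ 'do', 'if', 'then', ;, id }

From T ::= G ;: add FIRST(G) = { 'do', 'if', 'then', ;, id }.
From T ::= A' G G: add FIRST(A') = { 'do', 'then', id }.
From T ::= F E: add FIRST(F) = { 'do', 'if', 'then', ;, id }.
T ::= 'do' E contributes {'do'}.
Union: FIRST(T) = { 'do', 'if', 'then', ;, id }.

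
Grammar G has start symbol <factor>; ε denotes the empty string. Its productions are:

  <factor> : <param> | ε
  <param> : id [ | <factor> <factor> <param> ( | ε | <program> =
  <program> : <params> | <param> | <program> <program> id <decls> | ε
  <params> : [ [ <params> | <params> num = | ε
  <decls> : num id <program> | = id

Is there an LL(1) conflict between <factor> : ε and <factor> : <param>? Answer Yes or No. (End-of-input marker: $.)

FIRST(ε) = { ε } and FIRST(<param>) = { (, =, [, id, num, ε }.
Both alternatives are nullable, violating the LL(1) condition.

Yes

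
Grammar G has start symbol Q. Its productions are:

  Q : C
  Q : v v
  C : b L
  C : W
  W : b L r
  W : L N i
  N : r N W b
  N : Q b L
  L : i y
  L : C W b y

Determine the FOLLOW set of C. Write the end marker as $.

In Q : C: C is at the end, add FOLLOW(Q) = { $, b }.
In L : C W b y: add FIRST(W b y) = { b, i }.
Union: FOLLOW(C) = { $, b, i }.

{ $, b, i }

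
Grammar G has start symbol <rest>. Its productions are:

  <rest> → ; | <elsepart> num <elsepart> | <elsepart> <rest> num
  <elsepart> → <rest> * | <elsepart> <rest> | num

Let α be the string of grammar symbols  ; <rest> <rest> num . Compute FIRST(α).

{ ; }

; is a terminal; add {;} and stop.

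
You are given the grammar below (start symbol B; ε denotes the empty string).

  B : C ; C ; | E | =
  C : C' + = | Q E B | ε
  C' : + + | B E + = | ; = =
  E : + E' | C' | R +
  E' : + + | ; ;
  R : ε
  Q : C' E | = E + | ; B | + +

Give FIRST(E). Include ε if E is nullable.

E : + E' contributes {+}.
From E : C': add FIRST(C') = { +, ;, = }.
From E : R +: R nullable, take FIRST(R) ∪ {+} = { + }.
Union: FIRST(E) = { +, ;, = }.

{ +, ;, = }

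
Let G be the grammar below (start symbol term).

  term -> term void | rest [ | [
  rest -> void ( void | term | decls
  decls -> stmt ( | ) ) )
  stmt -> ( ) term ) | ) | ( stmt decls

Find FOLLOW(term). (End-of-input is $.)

term is the start symbol, so $ ∈ FOLLOW(term).
In term -> term void: add FIRST(void) = { void }.
In rest -> term: term is at the end, add FOLLOW(rest) = { [ }.
In stmt -> ( ) term ): add FIRST()) = { ) }.
Union: FOLLOW(term) = { $, ), [, void }.

{ $, ), [, void }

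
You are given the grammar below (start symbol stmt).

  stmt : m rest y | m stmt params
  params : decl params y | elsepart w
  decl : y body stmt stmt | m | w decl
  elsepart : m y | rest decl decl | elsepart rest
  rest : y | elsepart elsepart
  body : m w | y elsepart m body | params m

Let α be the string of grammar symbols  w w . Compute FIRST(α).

w is a terminal; add {w} and stop.

{ w }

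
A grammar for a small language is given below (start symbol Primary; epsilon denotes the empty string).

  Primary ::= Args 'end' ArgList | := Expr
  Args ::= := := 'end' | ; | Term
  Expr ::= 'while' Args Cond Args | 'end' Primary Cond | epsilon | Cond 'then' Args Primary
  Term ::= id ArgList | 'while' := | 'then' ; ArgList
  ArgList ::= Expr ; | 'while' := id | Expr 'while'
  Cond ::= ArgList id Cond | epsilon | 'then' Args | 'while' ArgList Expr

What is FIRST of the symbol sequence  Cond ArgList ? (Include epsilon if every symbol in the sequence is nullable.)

Add FIRST(Cond)\{epsilon} = { 'end', 'then', 'while', ; }; Cond is nullable, continue.
Add FIRST(ArgList) = { 'end', 'then', 'while', ; }; ArgList is not nullable, stop.

{ 'end', 'then', 'while', ; }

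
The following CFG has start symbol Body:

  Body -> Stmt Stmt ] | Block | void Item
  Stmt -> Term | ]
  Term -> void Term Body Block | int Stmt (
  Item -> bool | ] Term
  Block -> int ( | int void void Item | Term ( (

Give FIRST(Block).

Block -> int ( contributes {int}.
Block -> int void void Item contributes {int}.
From Block -> Term ( (: add FIRST(Term) = { int, void }.
Union: FIRST(Block) = { int, void }.

{ int, void }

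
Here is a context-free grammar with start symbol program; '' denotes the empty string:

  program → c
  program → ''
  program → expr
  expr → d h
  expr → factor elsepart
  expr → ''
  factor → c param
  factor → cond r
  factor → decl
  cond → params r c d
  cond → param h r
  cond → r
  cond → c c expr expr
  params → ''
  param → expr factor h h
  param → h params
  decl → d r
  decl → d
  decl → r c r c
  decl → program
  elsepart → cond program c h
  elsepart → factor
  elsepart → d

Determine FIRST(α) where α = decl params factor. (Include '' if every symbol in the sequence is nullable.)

Add FIRST(decl)\{''} = { c, d, h, r }; decl is nullable, continue.
Add FIRST(params)\{''} = {  }; params is nullable, continue.
Add FIRST(factor)\{''} = { c, d, h, r }; factor is nullable, continue.
Every symbol is nullable, so include ''.

{ c, d, h, r, '' }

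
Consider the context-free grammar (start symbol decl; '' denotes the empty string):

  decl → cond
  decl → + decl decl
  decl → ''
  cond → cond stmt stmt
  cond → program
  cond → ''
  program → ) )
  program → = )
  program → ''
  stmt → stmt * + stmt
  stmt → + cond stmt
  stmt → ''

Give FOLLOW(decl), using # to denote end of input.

{ #, ), *, +, = }

decl is the start symbol, so # ∈ FOLLOW(decl).
In decl → + decl decl: add FIRST(decl)\{''} = { ), *, +, = }.
  Since decl is nullable, also add FOLLOW(decl) = { #, ), *, +, = }.
In decl → + decl decl: decl is at the end, add FOLLOW(decl) = { #, ), *, +, = }.
Union: FOLLOW(decl) = { #, ), *, +, = }.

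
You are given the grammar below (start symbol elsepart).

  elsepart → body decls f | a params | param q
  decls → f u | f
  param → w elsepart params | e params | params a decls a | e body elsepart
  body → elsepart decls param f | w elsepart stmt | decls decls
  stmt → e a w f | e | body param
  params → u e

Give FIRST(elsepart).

From elsepart → body decls f: add FIRST(body) = { a, e, f, u, w }.
elsepart → a params contributes {a}.
From elsepart → param q: add FIRST(param) = { e, u, w }.
Union: FIRST(elsepart) = { a, e, f, u, w }.

{ a, e, f, u, w }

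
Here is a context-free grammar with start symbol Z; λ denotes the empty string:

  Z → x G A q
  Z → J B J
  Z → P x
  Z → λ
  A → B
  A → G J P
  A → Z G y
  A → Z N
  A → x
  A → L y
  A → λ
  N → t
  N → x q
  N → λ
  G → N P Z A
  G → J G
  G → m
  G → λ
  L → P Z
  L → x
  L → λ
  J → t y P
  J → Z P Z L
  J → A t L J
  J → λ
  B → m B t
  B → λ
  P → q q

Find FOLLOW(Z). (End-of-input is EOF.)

Z is the start symbol, so EOF ∈ FOLLOW(Z).
In A → Z G y: add FIRST(G y) = { m, q, t, x, y }.
In A → Z N: add FIRST(N)\{λ} = { t, x }.
  Since N is nullable, also add FOLLOW(A) = { m, q, t, x, y }.
In G → N P Z A: add FIRST(A)\{λ} = { m, q, t, x, y }.
  Since A is nullable, also add FOLLOW(G) = { m, q, t, x, y }.
In L → P Z: Z is at the end, add FOLLOW(L) = { EOF, m, q, t, x, y }.
In J → Z P Z L: add FIRST(P Z L) = { q }.
In J → Z P Z L: add FIRST(L)\{λ} = { q, x }.
  Since L is nullable, also add FOLLOW(J) = { EOF, m, q, t, x, y }.
Union: FOLLOW(Z) = { EOF, m, q, t, x, y }.

{ EOF, m, q, t, x, y }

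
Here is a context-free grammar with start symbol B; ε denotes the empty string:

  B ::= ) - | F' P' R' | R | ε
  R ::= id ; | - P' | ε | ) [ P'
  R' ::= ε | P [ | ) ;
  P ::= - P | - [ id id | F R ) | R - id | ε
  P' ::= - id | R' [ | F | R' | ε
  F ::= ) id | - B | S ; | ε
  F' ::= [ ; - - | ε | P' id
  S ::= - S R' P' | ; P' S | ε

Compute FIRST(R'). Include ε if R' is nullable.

R' ::= ε contributes ε.
From R' ::= P [: P nullable, take FIRST(P) ∪ {[} = { ), -, ;, [, id }.
R' ::= ) ; contributes {)}.
Union: FIRST(R') = { ), -, ;, [, id, ε }.

{ ), -, ;, [, id, ε }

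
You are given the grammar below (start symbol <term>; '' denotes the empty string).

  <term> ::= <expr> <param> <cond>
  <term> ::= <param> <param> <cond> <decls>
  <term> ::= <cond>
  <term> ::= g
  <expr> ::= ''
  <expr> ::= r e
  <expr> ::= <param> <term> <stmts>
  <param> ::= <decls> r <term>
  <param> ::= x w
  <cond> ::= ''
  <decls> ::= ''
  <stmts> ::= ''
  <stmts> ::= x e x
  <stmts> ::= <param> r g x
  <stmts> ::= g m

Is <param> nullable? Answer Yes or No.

No

Nullable nonterminals: <cond>, <decls>, <expr>, <stmts>, <term>.
No production of <param> has an RHS whose symbols are all nullable, so <param> is not nullable.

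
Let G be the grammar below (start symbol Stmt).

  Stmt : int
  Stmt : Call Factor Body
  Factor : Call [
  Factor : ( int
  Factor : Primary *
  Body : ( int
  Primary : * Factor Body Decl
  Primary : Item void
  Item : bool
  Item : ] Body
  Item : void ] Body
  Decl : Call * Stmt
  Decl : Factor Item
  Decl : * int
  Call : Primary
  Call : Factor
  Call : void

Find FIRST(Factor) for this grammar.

{ (, *, ], bool, void }

From Factor : Call [: add FIRST(Call) = { (, *, ], bool, void }.
Factor : ( int contributes {(}.
From Factor : Primary *: add FIRST(Primary) = { *, ], bool, void }.
Union: FIRST(Factor) = { (, *, ], bool, void }.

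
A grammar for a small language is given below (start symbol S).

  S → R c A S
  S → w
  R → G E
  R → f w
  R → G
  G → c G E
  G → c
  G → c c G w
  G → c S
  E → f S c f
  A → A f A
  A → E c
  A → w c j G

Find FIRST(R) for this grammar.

{ c, f }

From R → G E: add FIRST(G) = { c }.
R → f w contributes {f}.
From R → G: add FIRST(G) = { c }.
Union: FIRST(R) = { c, f }.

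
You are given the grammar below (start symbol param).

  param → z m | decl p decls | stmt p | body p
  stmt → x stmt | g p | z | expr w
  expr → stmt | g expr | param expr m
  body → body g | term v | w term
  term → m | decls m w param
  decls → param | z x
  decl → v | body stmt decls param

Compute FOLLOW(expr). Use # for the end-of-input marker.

{ m, w }

In stmt → expr w: add FIRST(w) = { w }.
In expr → g expr: expr is at the end, add FOLLOW(expr) = { m, w }.
In expr → param expr m: add FIRST(m) = { m }.
Union: FOLLOW(expr) = { m, w }.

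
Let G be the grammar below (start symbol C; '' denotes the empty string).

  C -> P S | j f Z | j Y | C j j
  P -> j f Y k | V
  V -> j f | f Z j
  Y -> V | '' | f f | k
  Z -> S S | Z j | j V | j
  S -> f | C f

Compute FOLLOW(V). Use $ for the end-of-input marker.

{ $, f, j, k }

In P -> V: V is at the end, add FOLLOW(P) = { f, j }.
In Y -> V: V is at the end, add FOLLOW(Y) = { $, f, j, k }.
In Z -> j V: V is at the end, add FOLLOW(Z) = { $, f, j }.
Union: FOLLOW(V) = { $, f, j, k }.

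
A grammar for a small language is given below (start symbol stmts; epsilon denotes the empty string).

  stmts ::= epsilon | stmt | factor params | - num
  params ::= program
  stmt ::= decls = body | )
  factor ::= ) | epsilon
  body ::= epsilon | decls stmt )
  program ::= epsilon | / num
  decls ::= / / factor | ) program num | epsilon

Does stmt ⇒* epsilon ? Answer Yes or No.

No

Nullable nonterminals: body, decls, factor, params, program, stmts.
No production of stmt has an RHS whose symbols are all nullable, so stmt is not nullable.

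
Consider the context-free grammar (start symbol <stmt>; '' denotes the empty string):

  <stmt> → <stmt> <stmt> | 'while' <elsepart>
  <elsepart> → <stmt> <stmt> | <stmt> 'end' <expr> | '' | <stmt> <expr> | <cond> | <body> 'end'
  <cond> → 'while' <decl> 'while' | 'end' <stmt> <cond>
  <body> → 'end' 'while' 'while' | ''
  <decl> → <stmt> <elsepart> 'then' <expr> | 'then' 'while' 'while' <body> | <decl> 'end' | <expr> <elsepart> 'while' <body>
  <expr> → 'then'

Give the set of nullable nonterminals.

Directly nullable (have an ''-production): <elsepart>, <body>.
No other nonterminal has a production whose RHS symbols are all nullable.

{ <body>, <elsepart> }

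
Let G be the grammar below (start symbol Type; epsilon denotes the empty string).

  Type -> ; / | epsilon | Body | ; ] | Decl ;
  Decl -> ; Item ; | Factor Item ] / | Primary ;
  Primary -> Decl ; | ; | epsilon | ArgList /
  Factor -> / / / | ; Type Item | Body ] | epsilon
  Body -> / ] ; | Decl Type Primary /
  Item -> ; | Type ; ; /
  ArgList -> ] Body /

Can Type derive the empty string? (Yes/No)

Yes

Type has an epsilon-production, so Type ⇒ epsilon.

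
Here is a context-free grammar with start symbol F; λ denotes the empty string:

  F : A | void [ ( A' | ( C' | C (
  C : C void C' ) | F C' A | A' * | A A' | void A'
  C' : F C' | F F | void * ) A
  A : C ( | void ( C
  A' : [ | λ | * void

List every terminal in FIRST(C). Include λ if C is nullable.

From C : C void C' ): add FIRST(C) = { (, *, [, void }.
From C : F C' A: add FIRST(F) = { (, *, [, void }.
From C : A' *: A' nullable, take FIRST(A') ∪ {*} = { *, [ }.
From C : A A': add FIRST(A) = { (, *, [, void }.
C : void A' contributes {void}.
Union: FIRST(C) = { (, *, [, void }.

{ (, *, [, void }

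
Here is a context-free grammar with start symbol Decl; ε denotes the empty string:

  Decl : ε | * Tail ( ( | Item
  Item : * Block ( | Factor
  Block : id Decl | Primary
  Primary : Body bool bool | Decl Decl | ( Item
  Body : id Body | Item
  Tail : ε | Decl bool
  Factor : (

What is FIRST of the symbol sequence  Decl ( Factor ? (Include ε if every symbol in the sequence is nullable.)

Add FIRST(Decl)\{ε} = { (, * }; Decl is nullable, continue.
( is a terminal; add {(} and stop.

{ (, * }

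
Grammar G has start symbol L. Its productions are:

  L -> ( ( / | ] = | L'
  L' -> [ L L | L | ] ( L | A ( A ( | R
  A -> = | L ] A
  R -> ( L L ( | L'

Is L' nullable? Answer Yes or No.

No

No nonterminal in this grammar is nullable.
No production of L' has an RHS whose symbols are all nullable, so L' is not nullable.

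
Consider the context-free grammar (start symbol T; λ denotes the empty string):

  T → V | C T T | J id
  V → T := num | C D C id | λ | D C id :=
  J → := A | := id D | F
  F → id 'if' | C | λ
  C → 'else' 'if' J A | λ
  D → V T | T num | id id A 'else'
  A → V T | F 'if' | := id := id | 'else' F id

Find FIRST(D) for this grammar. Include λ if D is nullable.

From D → V T: V, T nullable, take FIRST(V) ∪ FIRST(T) = { 'else', :=, id, num }; also λ since the whole RHS is nullable.
From D → T num: T nullable, take FIRST(T) ∪ {num} = { 'else', :=, id, num }.
D → id id A 'else' contributes {id}.
Union: FIRST(D) = { 'else', :=, id, num, λ }.

{ 'else', :=, id, num, λ }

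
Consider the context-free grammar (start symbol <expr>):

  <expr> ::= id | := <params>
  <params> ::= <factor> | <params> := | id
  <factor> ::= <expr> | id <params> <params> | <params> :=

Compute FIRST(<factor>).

{ :=, id }

From <factor> ::= <expr>: add FIRST(<expr>) = { :=, id }.
<factor> ::= id <params> <params> contributes {id}.
From <factor> ::= <params> :=: add FIRST(<params>) = { :=, id }.
Union: FIRST(<factor>) = { :=, id }.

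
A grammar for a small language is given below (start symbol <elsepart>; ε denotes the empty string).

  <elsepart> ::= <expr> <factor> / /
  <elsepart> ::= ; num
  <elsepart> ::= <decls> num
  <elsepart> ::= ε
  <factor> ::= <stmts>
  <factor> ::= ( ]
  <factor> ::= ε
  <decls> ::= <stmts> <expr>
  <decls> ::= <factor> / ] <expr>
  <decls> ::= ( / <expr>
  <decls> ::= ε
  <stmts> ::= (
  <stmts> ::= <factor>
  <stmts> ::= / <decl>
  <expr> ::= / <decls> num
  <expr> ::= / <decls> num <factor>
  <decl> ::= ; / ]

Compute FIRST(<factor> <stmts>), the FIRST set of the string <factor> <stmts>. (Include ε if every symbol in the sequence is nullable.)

Add FIRST(<factor>)\{ε} = { (, / }; <factor> is nullable, continue.
Add FIRST(<stmts>)\{ε} = { (, / }; <stmts> is nullable, continue.
Every symbol is nullable, so include ε.

{ (, /, ε }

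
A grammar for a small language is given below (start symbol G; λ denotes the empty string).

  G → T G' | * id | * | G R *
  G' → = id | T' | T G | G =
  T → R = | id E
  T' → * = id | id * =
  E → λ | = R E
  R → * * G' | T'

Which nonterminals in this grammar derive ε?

Directly nullable (have an λ-production): E.
No other nonterminal has a production whose RHS symbols are all nullable.

{ E }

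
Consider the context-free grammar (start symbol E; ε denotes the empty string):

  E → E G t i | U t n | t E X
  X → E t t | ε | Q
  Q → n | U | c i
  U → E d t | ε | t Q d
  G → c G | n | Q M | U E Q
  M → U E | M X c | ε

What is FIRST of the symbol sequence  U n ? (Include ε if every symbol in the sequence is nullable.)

Add FIRST(U)\{ε} = { t }; U is nullable, continue.
n is a terminal; add {n} and stop.

{ n, t }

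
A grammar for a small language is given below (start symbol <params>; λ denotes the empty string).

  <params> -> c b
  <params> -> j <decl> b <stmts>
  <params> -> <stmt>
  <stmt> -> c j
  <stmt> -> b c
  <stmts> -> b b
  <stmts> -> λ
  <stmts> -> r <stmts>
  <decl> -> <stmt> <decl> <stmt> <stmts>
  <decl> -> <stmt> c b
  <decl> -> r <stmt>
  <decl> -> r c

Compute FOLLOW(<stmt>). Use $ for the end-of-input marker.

{ $, b, c, r }

In <params> -> <stmt>: <stmt> is at the end, add FOLLOW(<params>) = { $ }.
In <decl> -> <stmt> <decl> <stmt> <stmts>: add FIRST(<decl> <stmt> <stmts>) = { b, c, r }.
In <decl> -> <stmt> <decl> <stmt> <stmts>: add FIRST(<stmts>)\{λ} = { b, r }.
  Since <stmts> is nullable, also add FOLLOW(<decl>) = { b, c }.
In <decl> -> <stmt> c b: add FIRST(c b) = { c }.
In <decl> -> r <stmt>: <stmt> is at the end, add FOLLOW(<decl>) = { b, c }.
Union: FOLLOW(<stmt>) = { $, b, c, r }.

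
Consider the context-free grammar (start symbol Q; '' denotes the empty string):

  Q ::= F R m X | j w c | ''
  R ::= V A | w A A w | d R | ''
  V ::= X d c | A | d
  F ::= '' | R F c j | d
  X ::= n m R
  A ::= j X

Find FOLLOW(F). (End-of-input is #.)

{ c, d, j, m, n, w }

In Q ::= F R m X: add FIRST(R m X) = { d, j, m, n, w }.
In F ::= R F c j: add FIRST(c j) = { c }.
Union: FOLLOW(F) = { c, d, j, m, n, w }.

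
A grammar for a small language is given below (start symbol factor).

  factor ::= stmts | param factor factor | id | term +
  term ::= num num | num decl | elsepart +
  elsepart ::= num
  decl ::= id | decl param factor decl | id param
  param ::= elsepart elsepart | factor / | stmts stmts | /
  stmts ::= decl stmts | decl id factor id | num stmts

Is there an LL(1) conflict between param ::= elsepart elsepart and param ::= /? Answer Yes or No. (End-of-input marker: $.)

FIRST(elsepart elsepart) = { num } and FIRST(/) = { / }.
The FIRST sets are disjoint and neither alternative is nullable — no conflict.

No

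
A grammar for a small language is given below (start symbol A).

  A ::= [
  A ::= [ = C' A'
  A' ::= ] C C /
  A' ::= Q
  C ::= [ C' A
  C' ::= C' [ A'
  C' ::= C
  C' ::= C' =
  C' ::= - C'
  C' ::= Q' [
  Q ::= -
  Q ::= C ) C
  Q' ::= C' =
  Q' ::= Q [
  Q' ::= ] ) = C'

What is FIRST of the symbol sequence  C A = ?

{ [ }

Add FIRST(C) = { [ }; C is not nullable, stop.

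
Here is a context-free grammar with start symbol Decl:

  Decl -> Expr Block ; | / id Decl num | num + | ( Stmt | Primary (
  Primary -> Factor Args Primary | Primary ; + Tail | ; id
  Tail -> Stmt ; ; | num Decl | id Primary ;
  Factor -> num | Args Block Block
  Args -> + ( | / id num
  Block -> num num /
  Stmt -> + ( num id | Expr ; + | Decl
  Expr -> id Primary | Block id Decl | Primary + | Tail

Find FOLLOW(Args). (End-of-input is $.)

{ +, /, ;, num }

In Primary -> Factor Args Primary: add FIRST(Primary) = { +, /, ;, num }.
In Factor -> Args Block Block: add FIRST(Block Block) = { num }.
Union: FOLLOW(Args) = { +, /, ;, num }.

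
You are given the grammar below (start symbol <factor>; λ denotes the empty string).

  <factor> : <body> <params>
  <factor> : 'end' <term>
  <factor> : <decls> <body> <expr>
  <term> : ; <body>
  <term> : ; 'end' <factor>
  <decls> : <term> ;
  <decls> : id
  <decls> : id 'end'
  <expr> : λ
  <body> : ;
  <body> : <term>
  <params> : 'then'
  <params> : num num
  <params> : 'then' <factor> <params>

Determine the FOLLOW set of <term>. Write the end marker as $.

In <factor> : 'end' <term>: <term> is at the end, add FOLLOW(<factor>) = { $, 'then', ;, num }.
In <decls> : <term> ;: add FIRST(;) = { ; }.
In <body> : <term>: <term> is at the end, add FOLLOW(<body>) = { $, 'then', ;, num }.
Union: FOLLOW(<term>) = { $, 'then', ;, num }.

{ $, 'then', ;, num }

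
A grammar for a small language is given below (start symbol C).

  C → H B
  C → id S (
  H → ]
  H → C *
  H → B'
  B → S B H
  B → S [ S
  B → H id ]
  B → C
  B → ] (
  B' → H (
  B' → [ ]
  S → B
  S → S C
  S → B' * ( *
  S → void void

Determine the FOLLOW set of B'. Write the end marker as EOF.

{ EOF, (, *, [, ], id, void }

In H → B': B' is at the end, add FOLLOW(H) = { EOF, (, *, [, ], id, void }.
In S → B' * ( *: add FIRST(* ( *) = { * }.
Union: FOLLOW(B') = { EOF, (, *, [, ], id, void }.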